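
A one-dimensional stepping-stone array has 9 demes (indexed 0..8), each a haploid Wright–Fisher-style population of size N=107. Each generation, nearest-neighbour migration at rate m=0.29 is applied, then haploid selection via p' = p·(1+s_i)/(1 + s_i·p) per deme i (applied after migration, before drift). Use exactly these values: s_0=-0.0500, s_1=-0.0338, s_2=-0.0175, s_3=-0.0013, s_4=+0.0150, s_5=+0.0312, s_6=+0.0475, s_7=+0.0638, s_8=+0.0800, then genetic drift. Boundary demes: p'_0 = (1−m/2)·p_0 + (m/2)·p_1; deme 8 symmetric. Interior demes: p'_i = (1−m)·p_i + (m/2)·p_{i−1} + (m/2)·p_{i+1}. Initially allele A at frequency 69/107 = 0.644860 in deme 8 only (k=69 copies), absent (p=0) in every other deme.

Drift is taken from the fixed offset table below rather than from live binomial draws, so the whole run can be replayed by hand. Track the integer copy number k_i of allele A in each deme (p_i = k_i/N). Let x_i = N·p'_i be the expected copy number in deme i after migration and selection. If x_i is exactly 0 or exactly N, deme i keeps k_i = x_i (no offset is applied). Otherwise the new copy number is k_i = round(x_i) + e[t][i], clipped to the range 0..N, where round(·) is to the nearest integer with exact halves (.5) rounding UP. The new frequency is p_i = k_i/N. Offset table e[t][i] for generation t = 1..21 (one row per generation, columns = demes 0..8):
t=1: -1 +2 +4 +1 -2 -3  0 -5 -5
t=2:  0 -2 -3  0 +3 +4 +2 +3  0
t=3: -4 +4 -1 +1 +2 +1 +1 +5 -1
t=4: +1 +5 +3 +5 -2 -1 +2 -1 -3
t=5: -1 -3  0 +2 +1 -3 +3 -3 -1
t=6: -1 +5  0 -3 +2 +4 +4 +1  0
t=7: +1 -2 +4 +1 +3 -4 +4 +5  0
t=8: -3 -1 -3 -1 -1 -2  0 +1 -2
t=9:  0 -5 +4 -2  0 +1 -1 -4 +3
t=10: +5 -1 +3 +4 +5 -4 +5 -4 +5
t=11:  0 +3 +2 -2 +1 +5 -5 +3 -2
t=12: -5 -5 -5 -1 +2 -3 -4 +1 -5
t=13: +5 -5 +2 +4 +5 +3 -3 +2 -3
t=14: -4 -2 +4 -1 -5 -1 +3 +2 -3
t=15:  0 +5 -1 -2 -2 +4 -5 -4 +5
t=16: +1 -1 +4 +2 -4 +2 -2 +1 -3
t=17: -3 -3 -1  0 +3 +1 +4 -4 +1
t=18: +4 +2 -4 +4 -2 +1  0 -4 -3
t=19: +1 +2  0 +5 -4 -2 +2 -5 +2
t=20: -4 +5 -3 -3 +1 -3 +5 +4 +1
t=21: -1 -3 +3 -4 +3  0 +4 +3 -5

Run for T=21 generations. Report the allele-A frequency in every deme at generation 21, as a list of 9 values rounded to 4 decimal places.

[0.0093, 0.0374, 0.0748, 0.0467, 0.1495, 0.1869, 0.3551, 0.3925, 0.3738]

t=0: k=[0 0 0 0 0 0 0 0 69]
t=1: x=[0.0000 0.0000 0.0000 0.0000 0.0000 0.0000 0.0000 10.5802 61.0230] k=[0 0 0 0 0 0 0 6 56]
t=2: x=[0.0000 0.0000 0.0000 0.0000 0.0000 0.0000 0.9110 13.0733 50.7985] k=[0 0 0 0 0 0 3 16 51]
t=3: x=[0.0000 0.0000 0.0000 0.0000 0.0000 0.4485 4.6522 20.1834 47.9525] k=[0 0 0 0 0 1 6 25 47]
t=4: x=[0.0000 0.0000 0.0000 0.0000 0.1472 1.6285 8.3815 26.6535 45.8142] k=[0 0 0 0 0 1 10 26 43]
t=5: x=[0.0000 0.0000 0.0000 0.0000 0.1472 2.2260 11.4821 27.3861 42.4901] k=[0 0 0 0 1 0 14 24 41]
t=6: x=[0.0000 0.0000 0.0000 0.1448 0.7206 2.2414 13.9742 26.2199 40.4523] k=[0 0 0 0 3 6 18 27 40]
t=7: x=[0.0000 0.0000 0.0000 0.4344 3.0437 7.5169 18.2570 28.8649 40.0236] k=[0 0 0 1 6 4 22 34 40]
t=8: x=[0.0000 0.0000 0.1425 1.5780 5.0562 7.1010 21.9280 34.5610 41.0592] k=[0 0 0 1 4 5 22 36 39]
t=9: x=[0.0000 0.0000 0.1425 1.2883 3.7637 7.5323 22.3751 35.8643 40.4829] k=[0 0 4 0 4 9 21 32 43]
t=10: x=[0.0000 0.5605 2.7916 1.1585 4.2047 10.2974 21.6452 33.4042 43.3747] k=[0 0 6 5 9 6 27 29 48]
t=11: x=[0.0000 0.8408 4.9018 5.7180 8.0957 9.7488 25.1262 32.8560 47.2657] k=[0 4 7 4 9 15 20 36 45]
t=12: x=[0.5511 3.7292 6.0288 5.1536 9.2703 15.2524 22.4060 36.4566 45.6977] k=[0 0 1 4 11 12 18 37 41]
t=13: x=[0.0000 0.1401 1.2677 4.5743 10.2674 13.0735 20.6473 36.2932 42.3731] k=[0 0 3 9 15 16 18 38 39]
t=14: x=[0.0000 0.4204 3.3768 8.9893 14.4602 16.5707 21.3932 36.7219 40.7788] k=[0 0 7 8 9 16 24 39 38]
t=15: x=[0.0000 0.9810 6.0288 7.9904 10.0042 16.5707 25.9154 38.1850 40.0543] k=[0 6 5 6 8 21 21 34 45]
t=16: x=[0.8268 4.8241 5.2019 6.1375 9.7258 19.6021 23.7309 35.1541 45.4039] k=[2 4 9 8 6 22 22 36 42]
t=17: x=[2.1778 4.2911 7.9984 7.8455 8.7286 20.1782 24.9057 36.3085 43.0952] k=[0 1 7 8 12 21 29 32 44]
t=18: x=[0.1378 1.6676 6.1715 8.4249 12.8929 21.3757 29.2509 34.7400 44.2429] k=[4 4 2 12 11 22 29 31 41]
t=19: x=[3.8071 3.5888 3.6768 10.3928 12.9080 21.9512 29.2509 33.5681 41.4872] k=[5 6 4 15 9 20 31 29 43]
t=20: x=[4.8995 5.3864 5.7876 12.5206 11.6183 20.5044 30.1088 32.7074 42.9325] k=[1 10 3 10 13 18 35 37 44]
t=21: x=[2.1921 7.4385 4.9460 9.4088 13.4643 20.2394 33.8903 39.2490 44.9783] k=[1 4 8 5 16 20 38 42 40]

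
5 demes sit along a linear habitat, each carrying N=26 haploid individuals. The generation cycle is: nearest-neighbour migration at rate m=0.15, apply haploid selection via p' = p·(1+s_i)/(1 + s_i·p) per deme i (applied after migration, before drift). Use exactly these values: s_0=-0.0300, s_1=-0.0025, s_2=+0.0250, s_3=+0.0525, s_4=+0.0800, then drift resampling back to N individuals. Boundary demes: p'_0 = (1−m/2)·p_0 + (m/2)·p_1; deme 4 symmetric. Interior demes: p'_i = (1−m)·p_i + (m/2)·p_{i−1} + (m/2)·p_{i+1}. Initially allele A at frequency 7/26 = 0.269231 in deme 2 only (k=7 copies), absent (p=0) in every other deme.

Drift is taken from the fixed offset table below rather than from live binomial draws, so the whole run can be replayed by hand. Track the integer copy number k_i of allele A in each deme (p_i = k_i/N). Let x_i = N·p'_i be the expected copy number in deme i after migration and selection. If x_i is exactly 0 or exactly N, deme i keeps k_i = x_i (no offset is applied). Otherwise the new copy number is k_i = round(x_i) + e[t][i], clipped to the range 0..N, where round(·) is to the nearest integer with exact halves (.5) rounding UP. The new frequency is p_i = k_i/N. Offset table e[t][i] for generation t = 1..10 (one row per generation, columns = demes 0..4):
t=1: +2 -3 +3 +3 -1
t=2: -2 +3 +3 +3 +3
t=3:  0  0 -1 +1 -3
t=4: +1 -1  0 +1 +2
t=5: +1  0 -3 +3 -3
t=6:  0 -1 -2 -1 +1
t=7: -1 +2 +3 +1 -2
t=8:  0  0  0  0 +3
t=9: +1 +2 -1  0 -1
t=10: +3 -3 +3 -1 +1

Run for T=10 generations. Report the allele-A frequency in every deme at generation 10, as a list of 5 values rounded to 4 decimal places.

t=0: k=[0 0 7 0 0]
t=1: x=[0.0000 0.5237 6.0641 0.5520 0.0000] k=[0 0 9 4 0]
t=2: x=[0.0000 0.6734 8.0869 4.2539 0.3237] k=[0 4 11 7 3]
t=3: x=[0.2911 4.2162 10.3283 7.2648 3.5282] k=[0 4 9 8 1]
t=4: x=[0.2911 4.0664 8.6923 7.8271 1.6393] k=[1 3 9 9 4]
t=5: x=[1.1170 3.2928 8.6923 8.9224 4.6622] k=[2 3 6 12 2]
t=6: x=[2.0176 3.1431 6.3427 11.1244 2.9451] k=[2 2 4 10 4]
t=7: x=[1.9445 2.1451 4.3894 9.4049 4.7411] k=[1 4 7 10 3]
t=8: x=[1.1899 3.9915 7.1270 9.5571 3.7662] k=[1 4 7 10 7]
t=9: x=[1.1899 3.9915 7.1270 9.8612 7.6333] k=[2 6 6 10 7]
t=10: x=[2.2369 5.6889 6.4186 9.7852 7.6333] k=[5 3 9 9 9]

[0.1923, 0.1154, 0.3462, 0.3462, 0.3462]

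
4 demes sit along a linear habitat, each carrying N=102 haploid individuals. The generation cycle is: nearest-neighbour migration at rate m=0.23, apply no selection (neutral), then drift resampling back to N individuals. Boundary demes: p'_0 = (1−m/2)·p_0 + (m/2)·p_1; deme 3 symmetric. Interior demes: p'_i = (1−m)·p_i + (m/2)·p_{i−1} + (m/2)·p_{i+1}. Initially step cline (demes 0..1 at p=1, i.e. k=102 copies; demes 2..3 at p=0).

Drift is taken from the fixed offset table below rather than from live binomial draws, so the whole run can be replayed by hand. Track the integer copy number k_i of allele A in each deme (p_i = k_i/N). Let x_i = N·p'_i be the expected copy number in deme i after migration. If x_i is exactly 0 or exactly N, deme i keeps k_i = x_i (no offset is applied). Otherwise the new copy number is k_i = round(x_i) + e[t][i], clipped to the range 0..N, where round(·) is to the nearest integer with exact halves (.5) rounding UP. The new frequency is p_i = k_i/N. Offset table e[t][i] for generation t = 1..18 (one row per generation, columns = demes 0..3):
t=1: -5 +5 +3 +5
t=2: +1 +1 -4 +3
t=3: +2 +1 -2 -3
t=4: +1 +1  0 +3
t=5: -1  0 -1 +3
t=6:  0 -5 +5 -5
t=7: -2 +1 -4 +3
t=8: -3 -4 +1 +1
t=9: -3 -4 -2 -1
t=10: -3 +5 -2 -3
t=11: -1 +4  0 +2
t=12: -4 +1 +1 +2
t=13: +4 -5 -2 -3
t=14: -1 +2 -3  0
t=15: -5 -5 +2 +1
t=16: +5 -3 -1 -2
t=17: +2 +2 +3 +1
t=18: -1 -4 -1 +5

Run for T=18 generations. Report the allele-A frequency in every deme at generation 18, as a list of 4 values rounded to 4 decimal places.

[0.6275, 0.4804, 0.4020, 0.3529]

t=0: k=[102 102 0 0]
t=1: x=[102.0000 90.2700 11.7300 0.0000] k=[102 95 15 0]
t=2: x=[101.1950 86.6050 22.4750 1.7250] k=[102 88 18 5]
t=3: x=[100.3900 81.5600 24.5550 6.4950] k=[102 83 23 3]
t=4: x=[99.8150 78.2850 27.6000 5.3000] k=[101 79 28 8]
t=5: x=[98.4700 75.6650 31.5650 10.3000] k=[97 76 31 13]
t=6: x=[94.5850 73.2400 34.1050 15.0700] k=[95 68 39 10]
t=7: x=[91.8950 67.7700 39.0000 13.3350] k=[90 69 35 16]
t=8: x=[87.5850 67.5050 36.7250 18.1850] k=[85 64 38 19]
t=9: x=[82.5850 63.4250 38.8050 21.1850] k=[80 59 37 20]
t=10: x=[77.5850 58.8850 37.5750 21.9550] k=[75 64 36 19]
t=11: x=[73.7350 62.0450 37.2650 20.9550] k=[73 66 37 23]
t=12: x=[72.1950 63.4700 38.7250 24.6100] k=[68 64 40 27]
t=13: x=[67.5400 61.7000 41.2650 28.4950] k=[72 57 39 25]
t=14: x=[70.2750 56.6550 39.4600 26.6100] k=[69 59 36 27]
t=15: x=[67.8500 57.5050 37.6100 28.0350] k=[63 53 40 29]
t=16: x=[61.8500 52.6550 40.2300 30.2650] k=[67 50 39 28]
t=17: x=[65.0450 50.6900 39.0000 29.2650] k=[67 53 42 30]
t=18: x=[65.3900 53.3450 41.8850 31.3800] k=[64 49 41 36]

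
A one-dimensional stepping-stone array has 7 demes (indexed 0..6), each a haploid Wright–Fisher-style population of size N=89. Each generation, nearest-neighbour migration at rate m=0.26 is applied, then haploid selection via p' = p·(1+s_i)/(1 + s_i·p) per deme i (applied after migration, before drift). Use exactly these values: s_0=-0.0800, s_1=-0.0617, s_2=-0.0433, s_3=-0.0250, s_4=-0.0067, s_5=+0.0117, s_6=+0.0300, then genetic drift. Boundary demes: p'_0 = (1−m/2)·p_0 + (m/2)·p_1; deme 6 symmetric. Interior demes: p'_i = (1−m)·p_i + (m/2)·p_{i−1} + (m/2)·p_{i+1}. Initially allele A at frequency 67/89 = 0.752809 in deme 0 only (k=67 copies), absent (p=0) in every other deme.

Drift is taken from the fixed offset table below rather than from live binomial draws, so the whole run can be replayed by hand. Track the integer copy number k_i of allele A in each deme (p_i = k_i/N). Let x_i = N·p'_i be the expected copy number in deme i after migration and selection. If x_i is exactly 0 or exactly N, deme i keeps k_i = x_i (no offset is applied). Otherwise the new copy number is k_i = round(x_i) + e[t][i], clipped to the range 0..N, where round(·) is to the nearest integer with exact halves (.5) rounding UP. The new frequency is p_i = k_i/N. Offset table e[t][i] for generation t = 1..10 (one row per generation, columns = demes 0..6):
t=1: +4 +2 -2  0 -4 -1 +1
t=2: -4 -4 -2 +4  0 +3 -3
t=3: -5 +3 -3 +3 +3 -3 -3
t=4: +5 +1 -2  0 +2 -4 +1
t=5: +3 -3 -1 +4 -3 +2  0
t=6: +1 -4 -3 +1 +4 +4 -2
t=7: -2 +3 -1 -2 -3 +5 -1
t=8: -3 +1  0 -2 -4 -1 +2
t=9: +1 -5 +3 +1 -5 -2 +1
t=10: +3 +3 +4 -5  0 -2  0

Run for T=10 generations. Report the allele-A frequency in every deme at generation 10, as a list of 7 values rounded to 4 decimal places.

t=0: k=[67 0 0 0 0 0 0]
t=1: x=[56.5920 8.2222 0.0000 0.0000 0.0000 0.0000 0.0000] k=[61 10 0 0 0 0 0]
t=2: x=[52.5906 14.5387 1.2445 0.0000 0.0000 0.0000 0.0000] k=[49 11 0 0 0 0 0]
t=3: x=[42.2068 13.7531 1.3690 0.0000 0.0000 0.0000 0.0000] k=[37 17 0 0 0 0 0]
t=4: x=[32.6578 16.5162 2.1166 0.0000 0.0000 0.0000 0.0000] k=[38 18 0 0 0 0 0]
t=5: x=[33.6384 17.3530 2.2412 0.0000 0.0000 0.0000 0.0000] k=[37 14 1 0 0 0 0]
t=6: x=[32.2759 14.5099 2.4522 0.1268 0.0000 0.0000 0.0000] k=[33 11 0 1 0 0 0]
t=7: x=[28.5010 11.7644 1.4936 0.7217 0.1291 0.0000 0.0000] k=[27 15 0 0 0 0 0]
t=8: x=[23.9525 13.8488 1.8673 0.0000 0.0000 0.0000 0.0000] k=[21 15 2 0 0 0 0]
t=9: x=[18.9468 13.3511 3.2870 0.2535 0.0000 0.0000 0.0000] k=[20 8 6 1 0 0 0]
t=10: x=[17.2507 8.7828 5.3818 1.4826 0.1291 0.0000 0.0000] k=[20 12 9 0 0 0 0]

[0.2247, 0.1348, 0.1011, 0.0000, 0.0000, 0.0000, 0.0000]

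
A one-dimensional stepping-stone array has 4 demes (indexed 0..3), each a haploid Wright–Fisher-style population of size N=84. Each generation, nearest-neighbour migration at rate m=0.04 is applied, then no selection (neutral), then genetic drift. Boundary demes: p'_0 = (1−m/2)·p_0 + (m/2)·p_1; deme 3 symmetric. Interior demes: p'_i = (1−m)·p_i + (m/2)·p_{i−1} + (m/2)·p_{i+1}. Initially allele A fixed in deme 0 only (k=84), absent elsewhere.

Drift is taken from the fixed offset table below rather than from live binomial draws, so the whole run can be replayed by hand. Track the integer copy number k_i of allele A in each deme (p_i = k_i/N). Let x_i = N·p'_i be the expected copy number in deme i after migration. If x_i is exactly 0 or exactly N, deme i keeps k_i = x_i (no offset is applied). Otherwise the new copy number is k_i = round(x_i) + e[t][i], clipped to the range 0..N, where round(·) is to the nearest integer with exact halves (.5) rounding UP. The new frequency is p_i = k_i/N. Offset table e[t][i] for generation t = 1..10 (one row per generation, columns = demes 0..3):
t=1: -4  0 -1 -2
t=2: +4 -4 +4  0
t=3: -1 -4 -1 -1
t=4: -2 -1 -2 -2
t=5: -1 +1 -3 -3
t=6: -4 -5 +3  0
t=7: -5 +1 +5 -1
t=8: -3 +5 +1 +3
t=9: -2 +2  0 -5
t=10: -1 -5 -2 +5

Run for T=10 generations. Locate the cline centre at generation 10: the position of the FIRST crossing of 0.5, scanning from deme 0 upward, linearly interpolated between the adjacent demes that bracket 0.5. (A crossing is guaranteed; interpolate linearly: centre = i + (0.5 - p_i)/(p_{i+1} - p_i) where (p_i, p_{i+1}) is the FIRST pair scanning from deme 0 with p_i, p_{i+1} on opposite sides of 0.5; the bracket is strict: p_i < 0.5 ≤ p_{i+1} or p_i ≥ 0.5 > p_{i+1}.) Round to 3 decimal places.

t=0: k=[84 0 0 0]
t=1: x=[82.3200 1.6800 0.0000 0.0000] k=[78 2 0 0]
t=2: x=[76.4800 3.4800 0.0400 0.0000] k=[80 0 4 0]
t=3: x=[78.4000 1.6800 3.8400 0.0800] k=[77 0 3 0]
t=4: x=[75.4600 1.6000 2.8800 0.0600] k=[73 1 1 0]
t=5: x=[71.5600 2.4400 0.9800 0.0200] k=[71 3 0 0]
t=6: x=[69.6400 4.3000 0.0600 0.0000] k=[66 0 3 0]
t=7: x=[64.6800 1.3800 2.8800 0.0600] k=[60 2 8 0]
t=8: x=[58.8400 3.2800 7.7200 0.1600] k=[56 8 9 3]
t=9: x=[55.0400 8.9800 8.8600 3.1200] k=[53 11 9 0]
t=10: x=[52.1600 11.8000 8.8600 0.1800] k=[51 7 7 5]

0.205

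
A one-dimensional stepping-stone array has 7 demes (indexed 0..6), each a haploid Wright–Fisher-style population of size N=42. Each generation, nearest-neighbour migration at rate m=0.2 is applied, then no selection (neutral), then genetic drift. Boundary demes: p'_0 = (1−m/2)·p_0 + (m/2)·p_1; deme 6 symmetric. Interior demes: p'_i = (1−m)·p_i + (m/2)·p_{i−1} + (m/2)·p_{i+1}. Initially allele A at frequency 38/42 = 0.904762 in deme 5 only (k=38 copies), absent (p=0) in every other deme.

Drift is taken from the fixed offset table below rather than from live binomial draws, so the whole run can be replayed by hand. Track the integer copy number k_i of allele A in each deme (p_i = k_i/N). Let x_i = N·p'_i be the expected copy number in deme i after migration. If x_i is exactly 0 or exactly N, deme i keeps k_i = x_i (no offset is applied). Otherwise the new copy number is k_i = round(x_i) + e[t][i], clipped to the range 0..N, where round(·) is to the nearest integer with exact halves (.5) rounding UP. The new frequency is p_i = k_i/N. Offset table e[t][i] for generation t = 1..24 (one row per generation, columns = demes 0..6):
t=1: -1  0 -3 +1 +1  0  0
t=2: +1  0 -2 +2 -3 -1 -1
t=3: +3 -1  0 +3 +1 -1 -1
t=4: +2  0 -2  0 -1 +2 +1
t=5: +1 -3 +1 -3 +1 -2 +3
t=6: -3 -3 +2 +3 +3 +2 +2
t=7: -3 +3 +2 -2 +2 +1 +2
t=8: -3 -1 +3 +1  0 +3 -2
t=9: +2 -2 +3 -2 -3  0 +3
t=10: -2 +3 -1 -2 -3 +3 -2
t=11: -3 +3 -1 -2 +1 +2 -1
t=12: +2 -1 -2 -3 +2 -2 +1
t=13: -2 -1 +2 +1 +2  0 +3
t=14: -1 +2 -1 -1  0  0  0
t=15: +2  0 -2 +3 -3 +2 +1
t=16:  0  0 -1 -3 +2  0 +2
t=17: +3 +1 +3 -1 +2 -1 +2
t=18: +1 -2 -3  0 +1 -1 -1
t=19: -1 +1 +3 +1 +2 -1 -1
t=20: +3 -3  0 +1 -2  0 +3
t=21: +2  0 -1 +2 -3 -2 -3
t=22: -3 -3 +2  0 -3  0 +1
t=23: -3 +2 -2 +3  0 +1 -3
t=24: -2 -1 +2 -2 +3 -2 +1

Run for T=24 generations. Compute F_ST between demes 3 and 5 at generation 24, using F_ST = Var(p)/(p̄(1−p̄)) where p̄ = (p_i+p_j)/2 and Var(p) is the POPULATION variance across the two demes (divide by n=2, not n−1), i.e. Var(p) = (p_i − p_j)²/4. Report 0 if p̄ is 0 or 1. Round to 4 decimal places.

t=0: k=[0 0 0 0 0 38 0]
t=1: x=[0.0000 0.0000 0.0000 0.0000 3.8000 30.4000 3.8000] k=[0 0 0 0 5 30 4]
t=2: x=[0.0000 0.0000 0.0000 0.5000 7.0000 24.9000 6.6000] k=[0 0 0 3 4 24 6]
t=3: x=[0.0000 0.0000 0.3000 2.8000 5.9000 20.2000 7.8000] k=[0 0 0 6 7 19 7]
t=4: x=[0.0000 0.0000 0.6000 5.5000 8.1000 16.6000 8.2000] k=[0 0 0 6 7 19 9]
t=5: x=[0.0000 0.0000 0.6000 5.5000 8.1000 16.8000 10.0000] k=[0 0 2 3 9 15 13]
t=6: x=[0.0000 0.2000 1.9000 3.5000 9.0000 14.2000 13.2000] k=[0 0 4 7 12 16 15]
t=7: x=[0.0000 0.4000 3.9000 7.2000 11.9000 15.5000 15.1000] k=[0 3 6 5 14 17 17]
t=8: x=[0.3000 3.0000 5.6000 6.0000 13.4000 16.7000 17.0000] k=[0 2 9 7 13 20 15]
t=9: x=[0.2000 2.5000 8.1000 7.8000 13.1000 18.8000 15.5000] k=[2 1 11 6 10 19 19]
t=10: x=[1.9000 2.1000 9.5000 6.9000 10.5000 18.1000 19.0000] k=[0 5 9 5 8 21 17]
t=11: x=[0.5000 4.9000 8.2000 5.7000 9.0000 19.3000 17.4000] k=[0 8 7 4 10 21 16]
t=12: x=[0.8000 7.1000 6.8000 4.9000 10.5000 19.4000 16.5000] k=[3 6 5 2 13 17 18]
t=13: x=[3.3000 5.6000 4.8000 3.4000 12.3000 16.7000 17.9000] k=[1 5 7 4 14 17 21]
t=14: x=[1.4000 4.8000 6.5000 5.3000 13.3000 17.1000 20.6000] k=[0 7 6 4 13 17 21]
t=15: x=[0.7000 6.2000 5.9000 5.1000 12.5000 17.0000 20.6000] k=[3 6 4 8 10 19 22]
t=16: x=[3.3000 5.5000 4.6000 7.8000 10.7000 18.4000 21.7000] k=[3 6 4 5 13 18 24]
t=17: x=[3.3000 5.5000 4.3000 5.7000 12.7000 18.1000 23.4000] k=[6 7 7 5 15 17 25]
t=18: x=[6.1000 6.9000 6.8000 6.2000 14.2000 17.6000 24.2000] k=[7 5 4 6 15 17 23]
t=19: x=[6.8000 5.1000 4.3000 6.7000 14.3000 17.4000 22.4000] k=[6 6 7 8 16 16 21]
t=20: x=[6.0000 6.1000 7.0000 8.7000 15.2000 16.5000 20.5000] k=[9 3 7 10 13 17 24]
t=21: x=[8.4000 4.0000 6.9000 10.0000 13.1000 17.3000 23.3000] k=[10 4 6 12 10 15 20]
t=22: x=[9.4000 4.8000 6.4000 11.2000 10.7000 15.0000 19.5000] k=[6 2 8 11 8 15 21]
t=23: x=[5.6000 3.0000 7.7000 10.4000 9.0000 14.9000 20.4000] k=[3 5 6 13 9 16 17]
t=24: x=[3.2000 4.9000 6.6000 11.9000 10.1000 15.4000 16.9000] k=[1 4 9 10 13 13 18]

0.0064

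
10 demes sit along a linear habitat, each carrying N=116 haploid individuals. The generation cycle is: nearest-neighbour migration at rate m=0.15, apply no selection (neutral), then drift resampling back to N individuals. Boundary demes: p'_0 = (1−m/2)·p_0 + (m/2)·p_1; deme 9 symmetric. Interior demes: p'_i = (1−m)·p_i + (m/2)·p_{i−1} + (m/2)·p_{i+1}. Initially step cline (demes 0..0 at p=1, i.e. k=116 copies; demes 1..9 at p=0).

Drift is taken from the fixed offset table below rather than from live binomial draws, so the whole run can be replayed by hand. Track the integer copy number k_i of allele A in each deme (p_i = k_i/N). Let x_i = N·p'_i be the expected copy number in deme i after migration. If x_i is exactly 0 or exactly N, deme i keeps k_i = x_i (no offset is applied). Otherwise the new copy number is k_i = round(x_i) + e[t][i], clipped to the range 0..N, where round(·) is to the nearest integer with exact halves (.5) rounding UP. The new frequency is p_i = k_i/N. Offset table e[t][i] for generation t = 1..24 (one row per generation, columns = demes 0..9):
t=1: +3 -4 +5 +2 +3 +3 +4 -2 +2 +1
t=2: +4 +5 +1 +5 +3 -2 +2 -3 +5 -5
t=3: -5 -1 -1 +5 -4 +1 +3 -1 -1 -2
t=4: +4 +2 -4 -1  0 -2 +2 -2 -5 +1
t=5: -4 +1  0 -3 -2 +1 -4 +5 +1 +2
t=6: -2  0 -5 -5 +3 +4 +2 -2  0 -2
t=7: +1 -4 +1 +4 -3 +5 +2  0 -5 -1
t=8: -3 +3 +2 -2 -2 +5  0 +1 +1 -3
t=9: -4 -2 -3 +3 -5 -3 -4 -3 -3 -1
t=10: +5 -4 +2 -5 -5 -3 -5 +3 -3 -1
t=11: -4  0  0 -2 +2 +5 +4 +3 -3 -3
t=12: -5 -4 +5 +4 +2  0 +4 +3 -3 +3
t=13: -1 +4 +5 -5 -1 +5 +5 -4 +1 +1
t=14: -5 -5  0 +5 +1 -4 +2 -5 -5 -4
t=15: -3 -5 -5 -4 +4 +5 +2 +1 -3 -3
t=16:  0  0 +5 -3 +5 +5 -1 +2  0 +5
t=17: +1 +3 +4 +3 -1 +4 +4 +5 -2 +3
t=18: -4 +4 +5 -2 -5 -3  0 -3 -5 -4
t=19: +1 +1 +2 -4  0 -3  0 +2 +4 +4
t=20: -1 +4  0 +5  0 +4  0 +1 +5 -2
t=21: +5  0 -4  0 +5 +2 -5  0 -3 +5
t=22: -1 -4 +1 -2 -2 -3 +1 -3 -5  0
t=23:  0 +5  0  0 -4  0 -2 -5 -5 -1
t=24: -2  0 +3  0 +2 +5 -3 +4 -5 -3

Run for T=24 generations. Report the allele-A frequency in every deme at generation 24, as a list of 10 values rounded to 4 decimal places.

[0.3017, 0.3103, 0.2328, 0.0948, 0.0603, 0.0862, 0.0000, 0.0000, 0.0000, 0.0086]

t=0: k=[116 0 0 0 0 0 0 0 0 0]
t=1: x=[107.3000 8.7000 0.0000 0.0000 0.0000 0.0000 0.0000 0.0000 0.0000 0.0000] k=[110 5 0 0 0 0 0 0 0 0]
t=2: x=[102.1250 12.5000 0.3750 0.0000 0.0000 0.0000 0.0000 0.0000 0.0000 0.0000] k=[106 18 1 0 0 0 0 0 0 0]
t=3: x=[99.4000 23.3250 2.2000 0.0750 0.0000 0.0000 0.0000 0.0000 0.0000 0.0000] k=[94 22 1 5 0 0 0 0 0 0]
t=4: x=[88.6000 25.8250 2.8750 4.3250 0.3750 0.0000 0.0000 0.0000 0.0000 0.0000] k=[93 28 0 3 0 0 0 0 0 0]
t=5: x=[88.1250 30.7750 2.3250 2.5500 0.2250 0.0000 0.0000 0.0000 0.0000 0.0000] k=[84 32 2 0 0 0 0 0 0 0]
t=6: x=[80.1000 33.6500 4.1000 0.1500 0.0000 0.0000 0.0000 0.0000 0.0000 0.0000] k=[78 34 0 0 0 0 0 0 0 0]
t=7: x=[74.7000 34.7500 2.5500 0.0000 0.0000 0.0000 0.0000 0.0000 0.0000 0.0000] k=[76 31 4 0 0 0 0 0 0 0]
t=8: x=[72.6250 32.3500 5.7250 0.3000 0.0000 0.0000 0.0000 0.0000 0.0000 0.0000] k=[70 35 8 0 0 0 0 0 0 0]
t=9: x=[67.3750 35.6000 9.4250 0.6000 0.0000 0.0000 0.0000 0.0000 0.0000 0.0000] k=[63 34 6 4 0 0 0 0 0 0]
t=10: x=[60.8250 34.0750 7.9500 3.8500 0.3000 0.0000 0.0000 0.0000 0.0000 0.0000] k=[66 30 10 0 0 0 0 0 0 0]
t=11: x=[63.3000 31.2000 10.7500 0.7500 0.0000 0.0000 0.0000 0.0000 0.0000 0.0000] k=[59 31 11 0 0 0 0 0 0 0]
t=12: x=[56.9000 31.6000 11.6750 0.8250 0.0000 0.0000 0.0000 0.0000 0.0000 0.0000] k=[52 28 17 5 0 0 0 0 0 0]
t=13: x=[50.2000 28.9750 16.9250 5.5250 0.3750 0.0000 0.0000 0.0000 0.0000 0.0000] k=[49 33 22 1 0 0 0 0 0 0]
t=14: x=[47.8000 33.3750 21.2500 2.5000 0.0750 0.0000 0.0000 0.0000 0.0000 0.0000] k=[43 28 21 8 1 0 0 0 0 0]
t=15: x=[41.8750 28.6000 20.5500 8.4500 1.4500 0.0750 0.0000 0.0000 0.0000 0.0000] k=[39 24 16 4 5 5 0 0 0 0]
t=16: x=[37.8750 24.5250 15.7000 4.9750 4.9250 4.6250 0.3750 0.0000 0.0000 0.0000] k=[38 25 21 2 10 10 0 0 0 0]
t=17: x=[37.0250 25.6750 19.8750 4.0250 9.4000 9.2500 0.7500 0.0000 0.0000 0.0000] k=[38 29 24 7 8 13 5 0 0 0]
t=18: x=[37.3250 29.3000 23.1000 8.3500 8.3000 12.0250 5.2250 0.3750 0.0000 0.0000] k=[33 33 28 6 3 9 5 0 0 0]
t=19: x=[33.0000 32.6250 26.7250 7.4250 3.6750 8.2500 4.9250 0.3750 0.0000 0.0000] k=[34 34 29 3 4 5 5 2 0 0]
t=20: x=[34.0000 33.6250 27.4250 5.0250 4.0000 4.9250 4.7750 2.0750 0.1500 0.0000] k=[33 38 27 10 4 9 5 3 5 0]
t=21: x=[33.3750 36.8000 26.5500 10.8250 4.8250 8.3250 5.1500 3.3000 4.4750 0.3750] k=[38 37 23 11 10 10 0 3 1 5]
t=22: x=[37.9250 36.0250 23.1500 11.8250 10.0750 9.2500 0.9750 2.6250 1.4500 4.7000] k=[37 32 24 10 8 6 2 0 0 5]
t=23: x=[36.6250 31.7750 23.5500 10.9000 8.0000 5.8500 2.1500 0.1500 0.3750 4.6250] k=[37 37 24 11 4 6 0 0 0 4]
t=24: x=[37.0000 36.0250 24.0000 11.4500 4.6750 5.4000 0.4500 0.0000 0.3000 3.7000] k=[35 36 27 11 7 10 0 0 0 1]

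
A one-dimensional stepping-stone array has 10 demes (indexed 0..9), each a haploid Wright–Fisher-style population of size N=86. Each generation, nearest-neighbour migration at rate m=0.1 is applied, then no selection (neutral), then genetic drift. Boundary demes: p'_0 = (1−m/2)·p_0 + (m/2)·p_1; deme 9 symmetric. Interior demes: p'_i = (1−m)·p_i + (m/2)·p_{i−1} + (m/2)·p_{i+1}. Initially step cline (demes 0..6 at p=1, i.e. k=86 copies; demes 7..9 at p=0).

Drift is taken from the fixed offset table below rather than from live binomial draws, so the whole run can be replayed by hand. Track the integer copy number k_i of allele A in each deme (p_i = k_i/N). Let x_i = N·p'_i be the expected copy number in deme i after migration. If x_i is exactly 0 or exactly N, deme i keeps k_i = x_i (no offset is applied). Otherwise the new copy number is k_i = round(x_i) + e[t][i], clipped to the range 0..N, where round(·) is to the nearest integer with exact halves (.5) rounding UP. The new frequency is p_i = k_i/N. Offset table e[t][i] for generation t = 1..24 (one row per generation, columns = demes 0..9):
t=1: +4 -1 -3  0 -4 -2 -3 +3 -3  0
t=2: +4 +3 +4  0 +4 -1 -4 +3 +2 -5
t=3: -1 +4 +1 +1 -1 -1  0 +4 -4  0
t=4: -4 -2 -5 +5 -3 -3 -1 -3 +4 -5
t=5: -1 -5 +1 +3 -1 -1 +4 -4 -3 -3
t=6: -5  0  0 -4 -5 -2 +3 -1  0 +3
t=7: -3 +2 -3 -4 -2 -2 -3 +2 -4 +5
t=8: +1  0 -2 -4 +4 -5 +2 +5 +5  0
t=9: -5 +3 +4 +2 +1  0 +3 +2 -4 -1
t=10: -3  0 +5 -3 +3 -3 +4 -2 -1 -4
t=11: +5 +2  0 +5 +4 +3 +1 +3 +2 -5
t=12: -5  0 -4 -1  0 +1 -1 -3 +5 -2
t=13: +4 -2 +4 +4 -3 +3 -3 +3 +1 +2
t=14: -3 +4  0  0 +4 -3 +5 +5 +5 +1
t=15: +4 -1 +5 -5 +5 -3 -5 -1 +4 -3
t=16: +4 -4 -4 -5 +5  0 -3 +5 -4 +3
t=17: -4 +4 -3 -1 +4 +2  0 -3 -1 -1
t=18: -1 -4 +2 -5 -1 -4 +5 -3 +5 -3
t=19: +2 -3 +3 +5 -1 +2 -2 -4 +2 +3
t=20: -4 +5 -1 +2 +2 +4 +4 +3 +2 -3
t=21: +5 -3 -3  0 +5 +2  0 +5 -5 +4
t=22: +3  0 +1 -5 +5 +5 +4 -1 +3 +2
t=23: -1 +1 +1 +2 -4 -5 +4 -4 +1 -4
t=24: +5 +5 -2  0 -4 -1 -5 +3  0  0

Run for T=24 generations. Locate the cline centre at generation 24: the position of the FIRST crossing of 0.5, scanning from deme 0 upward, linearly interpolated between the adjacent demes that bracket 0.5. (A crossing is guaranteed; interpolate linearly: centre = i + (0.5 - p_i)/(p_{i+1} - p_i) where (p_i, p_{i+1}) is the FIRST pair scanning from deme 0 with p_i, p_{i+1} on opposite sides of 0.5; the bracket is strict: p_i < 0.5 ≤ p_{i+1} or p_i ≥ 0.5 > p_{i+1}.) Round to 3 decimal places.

t=0: k=[86 86 86 86 86 86 86 0 0 0]
t=1: x=[86.0000 86.0000 86.0000 86.0000 86.0000 86.0000 81.7000 4.3000 0.0000 0.0000] k=[86 86 86 86 86 86 79 7 0 0]
t=2: x=[86.0000 86.0000 86.0000 86.0000 86.0000 85.6500 75.7500 10.2500 0.3500 0.0000] k=[86 86 86 86 86 85 72 13 2 0]
t=3: x=[86.0000 86.0000 86.0000 86.0000 85.9500 84.4000 69.7000 15.4000 2.4500 0.1000] k=[86 86 86 86 85 83 70 19 0 0]
t=4: x=[86.0000 86.0000 86.0000 85.9500 84.9500 82.4500 68.1000 20.6000 0.9500 0.0000] k=[86 86 86 86 82 79 67 18 5 0]
t=5: x=[86.0000 86.0000 86.0000 85.8000 82.0500 78.5500 65.1500 19.8000 5.4000 0.2500] k=[86 86 86 86 81 78 69 16 2 0]
t=6: x=[86.0000 86.0000 86.0000 85.7500 81.1000 77.7000 66.8000 17.9500 2.6000 0.1000] k=[86 86 86 82 76 76 70 17 3 3]
t=7: x=[86.0000 86.0000 85.8000 81.9000 76.3000 75.7000 67.6500 18.9500 3.7000 3.0000] k=[86 86 83 78 74 74 65 21 0 8]
t=8: x=[86.0000 85.8500 82.9000 78.0500 74.2000 73.5500 63.2500 22.1500 1.4500 7.6000] k=[86 86 81 74 78 69 65 27 6 8]
t=9: x=[86.0000 85.7500 80.9000 74.5500 77.3500 69.2500 63.3000 27.8500 7.1500 7.9000] k=[86 86 85 77 78 69 66 30 3 7]
t=10: x=[86.0000 85.9500 84.6500 77.4500 77.5000 69.3000 64.3500 30.4500 4.5500 6.8000] k=[86 86 86 74 81 66 68 28 4 3]
t=11: x=[86.0000 86.0000 85.4000 74.9500 79.9000 66.8500 65.9000 28.8000 5.1500 3.0500] k=[86 86 85 80 84 70 67 32 7 0]
t=12: x=[86.0000 85.9500 84.8000 80.4500 83.1000 70.5500 65.4000 32.5000 7.9000 0.3500] k=[86 86 81 79 83 72 64 30 13 0]
t=13: x=[86.0000 85.7500 81.1500 79.3000 82.2500 72.1500 62.7000 30.8500 13.2000 0.6500] k=[86 84 85 83 79 75 60 34 14 3]
t=14: x=[85.9000 84.1500 84.8500 82.9000 79.0000 74.4500 59.4500 34.3000 14.4500 3.5500] k=[83 86 85 83 83 71 64 39 19 5]
t=15: x=[83.1500 85.8000 84.9500 83.1000 82.4000 71.2500 63.1000 39.2500 19.3000 5.7000] k=[86 85 86 78 86 68 58 38 23 3]
t=16: x=[85.9500 85.1000 85.5500 78.8000 84.7000 68.4000 57.5000 38.2500 22.7500 4.0000] k=[86 81 82 74 86 68 55 43 19 7]
t=17: x=[85.7500 81.3000 81.5500 75.0000 84.5000 68.2500 55.0500 42.4000 19.6000 7.6000] k=[82 85 79 74 86 70 55 39 19 7]
t=18: x=[82.1500 84.5500 79.0500 74.8500 84.6000 70.0500 54.9500 38.8000 19.4000 7.6000] k=[81 81 81 70 84 66 60 36 24 5]
t=19: x=[81.0000 81.0000 80.4500 71.2500 82.4000 66.6000 59.1000 36.6000 23.6500 5.9500] k=[83 78 83 76 81 69 57 33 26 9]
t=20: x=[82.7500 78.5000 82.4000 76.6000 80.1500 69.0000 56.4000 33.8500 25.5000 9.8500] k=[79 84 81 79 82 73 60 37 28 7]
t=21: x=[79.2500 83.6000 81.0500 79.2500 81.4000 72.8000 59.5000 37.7000 27.4000 8.0500] k=[84 81 78 79 86 75 60 43 22 12]
t=22: x=[83.8500 81.0000 78.2000 79.3000 85.1000 74.8000 59.9000 42.8000 22.5500 12.5000] k=[86 81 79 74 86 80 64 42 26 15]
t=23: x=[85.7500 81.1500 78.8500 74.8500 85.1000 79.5000 63.7000 42.3000 26.2500 15.5500] k=[85 82 80 77 81 75 68 38 27 12]
t=24: x=[84.8500 82.0500 79.9500 77.3500 80.5000 74.9500 66.8500 38.9500 26.8000 12.7500] k=[86 86 78 77 77 74 62 42 27 13]

6.950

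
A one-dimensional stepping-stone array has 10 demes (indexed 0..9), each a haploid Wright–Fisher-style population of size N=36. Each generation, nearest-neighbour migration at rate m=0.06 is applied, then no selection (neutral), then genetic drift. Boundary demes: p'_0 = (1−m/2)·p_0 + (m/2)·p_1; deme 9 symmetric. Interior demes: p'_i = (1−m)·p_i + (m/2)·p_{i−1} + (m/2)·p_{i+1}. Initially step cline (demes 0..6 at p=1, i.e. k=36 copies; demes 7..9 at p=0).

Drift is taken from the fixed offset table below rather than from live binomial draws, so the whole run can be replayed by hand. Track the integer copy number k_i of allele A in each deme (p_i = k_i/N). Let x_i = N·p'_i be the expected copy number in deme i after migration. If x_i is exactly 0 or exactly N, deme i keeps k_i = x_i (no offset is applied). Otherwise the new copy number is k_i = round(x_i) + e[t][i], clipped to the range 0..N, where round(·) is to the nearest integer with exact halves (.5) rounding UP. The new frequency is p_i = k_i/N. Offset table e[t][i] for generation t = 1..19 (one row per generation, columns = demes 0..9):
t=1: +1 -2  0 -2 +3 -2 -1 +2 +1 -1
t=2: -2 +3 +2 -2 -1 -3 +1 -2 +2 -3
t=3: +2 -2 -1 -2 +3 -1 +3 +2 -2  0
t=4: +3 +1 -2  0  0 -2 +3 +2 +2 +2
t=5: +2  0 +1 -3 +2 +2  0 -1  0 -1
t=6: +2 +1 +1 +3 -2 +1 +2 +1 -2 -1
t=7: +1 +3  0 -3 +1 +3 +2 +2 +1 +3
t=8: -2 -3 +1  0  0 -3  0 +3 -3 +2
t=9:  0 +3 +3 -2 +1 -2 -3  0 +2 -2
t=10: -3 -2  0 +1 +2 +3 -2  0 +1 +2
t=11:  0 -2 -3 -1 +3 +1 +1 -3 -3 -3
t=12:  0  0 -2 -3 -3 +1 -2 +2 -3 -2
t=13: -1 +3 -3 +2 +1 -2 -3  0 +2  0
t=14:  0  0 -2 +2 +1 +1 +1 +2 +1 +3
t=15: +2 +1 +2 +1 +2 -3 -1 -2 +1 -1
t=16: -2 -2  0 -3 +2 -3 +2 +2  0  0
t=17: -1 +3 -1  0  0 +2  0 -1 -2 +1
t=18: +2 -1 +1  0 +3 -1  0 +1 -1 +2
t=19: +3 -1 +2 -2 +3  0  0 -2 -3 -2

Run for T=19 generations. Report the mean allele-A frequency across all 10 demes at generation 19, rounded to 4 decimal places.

0.6611

t=0: k=[36 36 36 36 36 36 36 0 0 0]
t=1: x=[36.0000 36.0000 36.0000 36.0000 36.0000 36.0000 34.9200 1.0800 0.0000 0.0000] k=[36 36 36 36 36 36 34 3 0 0]
t=2: x=[36.0000 36.0000 36.0000 36.0000 36.0000 35.9400 33.1300 3.8400 0.0900 0.0000] k=[36 36 36 36 36 33 34 2 2 0]
t=3: x=[36.0000 36.0000 36.0000 36.0000 35.9100 33.1200 33.0100 2.9600 1.9400 0.0600] k=[36 36 36 36 36 32 36 5 0 0]
t=4: x=[36.0000 36.0000 36.0000 36.0000 35.8800 32.2400 34.9500 5.7800 0.1500 0.0000] k=[36 36 36 36 36 30 36 8 2 0]
t=5: x=[36.0000 36.0000 36.0000 36.0000 35.8200 30.3600 34.9800 8.6600 2.1200 0.0600] k=[36 36 36 36 36 32 35 8 2 0]
t=6: x=[36.0000 36.0000 36.0000 36.0000 35.8800 32.2100 34.1000 8.6300 2.1200 0.0600] k=[36 36 36 36 34 33 36 10 0 0]
t=7: x=[36.0000 36.0000 36.0000 35.9400 34.0300 33.1200 35.1300 10.4800 0.3000 0.0000] k=[36 36 36 33 35 36 36 12 1 0]
t=8: x=[36.0000 36.0000 35.9100 33.1500 34.9700 35.9700 35.2800 12.3900 1.3000 0.0300] k=[36 36 36 33 35 33 35 15 0 2]
t=9: x=[36.0000 36.0000 35.9100 33.1500 34.8800 33.1200 34.3400 15.1500 0.5100 1.9400] k=[36 36 36 31 36 31 31 15 3 0]
t=10: x=[36.0000 36.0000 35.8500 31.3000 35.7000 31.1500 30.5200 15.1200 3.2700 0.0900] k=[36 36 36 32 36 34 29 15 4 2]
t=11: x=[36.0000 36.0000 35.8800 32.2400 35.8200 33.9100 28.7300 15.0900 4.2700 2.0600] k=[36 36 33 31 36 35 30 12 1 0]
t=12: x=[36.0000 35.9100 33.0300 31.2100 35.8200 34.8800 29.6100 12.2100 1.3000 0.0300] k=[36 36 31 28 33 36 28 14 0 0]
t=13: x=[36.0000 35.8500 31.0600 28.2400 32.9400 35.6700 27.8200 14.0000 0.4200 0.0000] k=[36 36 28 30 34 34 25 14 2 0]
t=14: x=[36.0000 35.7600 28.3000 30.0600 33.8800 33.7300 24.9400 13.9700 2.3000 0.0600] k=[36 36 26 32 35 35 26 16 3 3]
t=15: x=[36.0000 35.7000 26.4800 31.9100 34.9100 34.7300 25.9700 15.9100 3.3900 3.0000] k=[36 36 28 33 36 32 25 14 4 2]
t=16: x=[36.0000 35.7600 28.3900 32.9400 35.7900 31.9100 24.8800 14.0300 4.2400 2.0600] k=[36 34 28 30 36 29 27 16 4 2]
t=17: x=[35.9400 33.8800 28.2400 30.1200 35.6100 29.1500 26.7300 15.9700 4.3000 2.0600] k=[35 36 27 30 36 31 27 15 2 3]
t=18: x=[35.0300 35.7000 27.3600 30.0900 35.6700 31.0300 26.7600 14.9700 2.4200 2.9700] k=[36 35 28 30 36 30 27 16 1 5]
t=19: x=[35.9700 34.8200 28.2700 30.1200 35.6400 30.0900 26.7600 15.8800 1.5700 4.8800] k=[36 34 30 28 36 30 27 14 0 3]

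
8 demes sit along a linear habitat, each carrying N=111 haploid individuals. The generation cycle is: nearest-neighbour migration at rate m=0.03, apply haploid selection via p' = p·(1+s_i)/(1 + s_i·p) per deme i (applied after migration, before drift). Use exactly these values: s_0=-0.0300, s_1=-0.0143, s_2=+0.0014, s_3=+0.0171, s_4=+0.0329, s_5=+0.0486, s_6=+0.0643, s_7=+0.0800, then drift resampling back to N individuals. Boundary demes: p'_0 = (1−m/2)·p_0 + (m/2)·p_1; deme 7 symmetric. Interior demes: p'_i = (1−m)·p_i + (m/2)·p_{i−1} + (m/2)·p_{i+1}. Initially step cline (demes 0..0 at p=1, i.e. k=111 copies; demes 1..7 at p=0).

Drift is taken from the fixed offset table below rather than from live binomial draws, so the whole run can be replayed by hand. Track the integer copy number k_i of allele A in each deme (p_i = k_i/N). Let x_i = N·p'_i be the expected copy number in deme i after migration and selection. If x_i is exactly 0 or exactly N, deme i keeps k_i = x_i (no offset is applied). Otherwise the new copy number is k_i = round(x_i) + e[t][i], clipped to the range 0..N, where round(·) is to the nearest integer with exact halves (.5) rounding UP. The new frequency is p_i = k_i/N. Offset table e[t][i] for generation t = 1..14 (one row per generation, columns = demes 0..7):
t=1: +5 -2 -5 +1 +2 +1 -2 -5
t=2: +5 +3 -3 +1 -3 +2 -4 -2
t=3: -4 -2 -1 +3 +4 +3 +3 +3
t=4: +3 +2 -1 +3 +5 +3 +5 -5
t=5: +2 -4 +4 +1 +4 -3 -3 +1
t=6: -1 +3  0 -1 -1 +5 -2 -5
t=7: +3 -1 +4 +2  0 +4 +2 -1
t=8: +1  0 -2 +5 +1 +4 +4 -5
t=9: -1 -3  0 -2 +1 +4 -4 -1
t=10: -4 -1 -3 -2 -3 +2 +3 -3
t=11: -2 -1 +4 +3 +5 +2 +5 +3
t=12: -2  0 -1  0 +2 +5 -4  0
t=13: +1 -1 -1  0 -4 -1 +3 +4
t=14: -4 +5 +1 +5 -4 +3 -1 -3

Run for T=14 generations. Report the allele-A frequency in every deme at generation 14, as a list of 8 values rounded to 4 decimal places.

t=0: k=[111 0 0 0 0 0 0 0]
t=1: x=[109.2843 1.6415 0.0000 0.0000 0.0000 0.0000 0.0000 0.0000] k=[111 0 0 0 0 0 0 0]
t=2: x=[109.2843 1.6415 0.0000 0.0000 0.0000 0.0000 0.0000 0.0000] k=[111 5 0 0 0 0 0 0]
t=3: x=[109.3616 6.4272 0.0751 0.0000 0.0000 0.0000 0.0000 0.0000] k=[105 4 0 0 0 0 0 0]
t=4: x=[103.2688 5.3808 0.0601 0.0000 0.0000 0.0000 0.0000 0.0000] k=[106 7 0 0 0 0 0 0]
t=5: x=[104.3265 8.2691 0.1051 0.0000 0.0000 0.0000 0.0000 0.0000] k=[106 4 4 0 0 0 0 0]
t=6: x=[104.2803 5.4548 3.9453 0.0610 0.0000 0.0000 0.0000 0.0000] k=[103 8 4 0 0 0 0 0]
t=7: x=[101.3090 9.2422 4.0054 0.0610 0.0000 0.0000 0.0000 0.0000] k=[104 8 8 2 0 0 0 0]
t=8: x=[102.3194 9.3163 7.9203 2.0946 0.0310 0.0000 0.0000 0.0000] k=[103 9 6 7 1 0 0 0]
t=9: x=[101.3243 10.2304 6.0680 7.0055 1.1100 0.0157 0.0000 0.0000] k=[100 7 6 5 2 4 0 0]
t=10: x=[98.2656 8.2691 6.0079 5.0511 2.1420 4.0930 0.0639 0.0000] k=[94 7 3 3 0 6 3 0]
t=11: x=[92.2246 8.1357 3.0642 3.0042 0.1394 6.1343 3.1874 0.0486] k=[90 7 7 6 5 8 8 3]
t=12: x=[88.2083 8.1357 6.9942 6.0970 5.2186 8.3127 8.3960 3.3137] k=[86 8 6 6 7 13 4 3]
t=13: x=[84.2159 9.0199 6.0380 6.1122 7.2925 13.3214 4.3745 3.2491] k=[85 8 5 6 3 12 7 7]
t=14: x=[83.2154 8.9903 5.0668 6.0361 3.2815 12.2995 7.4992 7.5221] k=[79 14 6 11 0 15 6 5]

[0.7117, 0.1261, 0.0541, 0.0991, 0.0000, 0.1351, 0.0541, 0.0450]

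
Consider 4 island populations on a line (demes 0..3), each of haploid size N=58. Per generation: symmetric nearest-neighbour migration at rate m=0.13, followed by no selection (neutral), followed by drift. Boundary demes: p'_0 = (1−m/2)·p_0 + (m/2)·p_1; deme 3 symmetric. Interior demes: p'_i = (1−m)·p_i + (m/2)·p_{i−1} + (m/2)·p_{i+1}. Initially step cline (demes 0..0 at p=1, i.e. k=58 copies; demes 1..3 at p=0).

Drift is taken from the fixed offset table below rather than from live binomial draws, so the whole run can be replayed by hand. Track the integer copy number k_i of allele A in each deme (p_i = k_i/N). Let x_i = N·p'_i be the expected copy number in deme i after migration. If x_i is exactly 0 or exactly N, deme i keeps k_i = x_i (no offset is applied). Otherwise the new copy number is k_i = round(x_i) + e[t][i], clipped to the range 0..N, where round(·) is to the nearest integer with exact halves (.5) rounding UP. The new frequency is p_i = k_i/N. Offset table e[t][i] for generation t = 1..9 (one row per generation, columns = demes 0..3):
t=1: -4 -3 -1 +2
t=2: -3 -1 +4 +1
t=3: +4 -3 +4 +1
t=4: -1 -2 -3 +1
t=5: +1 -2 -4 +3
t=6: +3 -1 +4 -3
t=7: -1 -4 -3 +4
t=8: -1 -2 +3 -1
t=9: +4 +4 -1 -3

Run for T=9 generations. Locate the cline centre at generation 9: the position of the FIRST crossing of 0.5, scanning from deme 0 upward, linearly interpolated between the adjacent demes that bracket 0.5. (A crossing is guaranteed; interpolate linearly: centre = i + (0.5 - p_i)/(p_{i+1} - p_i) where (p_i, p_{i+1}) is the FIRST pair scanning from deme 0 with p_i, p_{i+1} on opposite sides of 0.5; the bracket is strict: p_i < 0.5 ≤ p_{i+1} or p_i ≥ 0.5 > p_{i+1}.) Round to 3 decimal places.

t=0: k=[58 0 0 0]
t=1: x=[54.2300 3.7700 0.0000 0.0000] k=[50 1 0 0]
t=2: x=[46.8150 4.1200 0.0650 0.0000] k=[44 3 4 0]
t=3: x=[41.3350 5.7300 3.6750 0.2600] k=[45 3 8 1]
t=4: x=[42.2700 6.0550 7.2200 1.4550] k=[41 4 4 2]
t=5: x=[38.5950 6.4050 3.8700 2.1300] k=[40 4 0 5]
t=6: x=[37.6600 6.0800 0.5850 4.6750] k=[41 5 5 2]
t=7: x=[38.6600 7.3400 4.8050 2.1950] k=[38 3 2 6]
t=8: x=[35.7250 5.2100 2.3250 5.7400] k=[35 3 5 5]
t=9: x=[32.9200 5.2100 4.8700 5.0000] k=[37 9 4 2]

0.286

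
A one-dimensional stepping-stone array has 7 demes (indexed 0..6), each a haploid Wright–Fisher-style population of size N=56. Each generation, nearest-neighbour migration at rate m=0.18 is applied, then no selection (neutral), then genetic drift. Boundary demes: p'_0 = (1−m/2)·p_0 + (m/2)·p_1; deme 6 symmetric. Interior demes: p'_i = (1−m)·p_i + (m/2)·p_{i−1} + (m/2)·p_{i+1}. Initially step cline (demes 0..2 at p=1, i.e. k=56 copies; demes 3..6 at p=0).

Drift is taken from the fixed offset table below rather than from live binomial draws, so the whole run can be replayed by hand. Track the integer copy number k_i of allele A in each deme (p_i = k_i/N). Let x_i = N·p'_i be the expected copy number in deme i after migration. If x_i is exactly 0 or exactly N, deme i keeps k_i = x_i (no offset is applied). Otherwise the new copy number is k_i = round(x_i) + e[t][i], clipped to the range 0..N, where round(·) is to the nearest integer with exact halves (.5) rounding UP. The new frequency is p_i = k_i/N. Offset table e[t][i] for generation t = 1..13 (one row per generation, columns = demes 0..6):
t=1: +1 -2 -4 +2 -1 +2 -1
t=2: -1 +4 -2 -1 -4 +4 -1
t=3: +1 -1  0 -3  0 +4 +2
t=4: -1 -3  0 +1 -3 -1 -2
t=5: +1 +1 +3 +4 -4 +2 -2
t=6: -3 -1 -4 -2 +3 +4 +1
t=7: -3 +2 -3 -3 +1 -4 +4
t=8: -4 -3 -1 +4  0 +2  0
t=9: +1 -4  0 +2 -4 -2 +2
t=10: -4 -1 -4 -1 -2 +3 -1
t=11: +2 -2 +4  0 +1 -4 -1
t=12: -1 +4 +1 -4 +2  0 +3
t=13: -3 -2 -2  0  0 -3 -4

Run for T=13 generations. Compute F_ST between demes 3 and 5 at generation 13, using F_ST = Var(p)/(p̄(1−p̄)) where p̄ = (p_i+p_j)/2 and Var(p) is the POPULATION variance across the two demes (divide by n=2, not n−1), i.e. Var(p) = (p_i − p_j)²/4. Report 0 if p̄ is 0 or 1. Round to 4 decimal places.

t=0: k=[56 56 56 0 0 0 0]
t=1: x=[56.0000 56.0000 50.9600 5.0400 0.0000 0.0000 0.0000] k=[56 56 47 7 0 0 0]
t=2: x=[56.0000 55.1900 44.2100 9.9700 0.6300 0.0000 0.0000] k=[56 56 42 9 0 0 0]
t=3: x=[56.0000 54.7400 40.2900 11.1600 0.8100 0.0000 0.0000] k=[56 54 40 8 1 0 0]
t=4: x=[55.8200 52.9200 38.3800 10.2500 1.5400 0.0900 0.0000] k=[55 50 38 11 0 0 0]
t=5: x=[54.5500 49.3700 36.6500 12.4400 0.9900 0.0000 0.0000] k=[56 50 40 16 0 0 0]
t=6: x=[55.4600 49.6400 38.7400 16.7200 1.4400 0.0000 0.0000] k=[52 49 35 15 4 0 0]
t=7: x=[51.7300 48.0100 34.4600 15.8100 4.6300 0.3600 0.0000] k=[49 50 31 13 6 0 0]
t=8: x=[49.0900 48.2000 31.0900 13.9900 6.0900 0.5400 0.0000] k=[45 45 30 18 6 3 0]
t=9: x=[45.0000 43.6500 30.2700 18.0000 6.8100 3.0000 0.2700] k=[46 40 30 20 3 1 2]
t=10: x=[45.4600 39.6400 30.0000 19.3700 4.3500 1.2700 1.9100] k=[41 39 26 18 2 4 1]
t=11: x=[40.8200 38.0100 26.4500 17.2800 3.6200 3.5500 1.2700] k=[43 36 30 17 5 0 0]
t=12: x=[42.3700 36.0900 29.3700 17.0900 5.6300 0.4500 0.0000] k=[41 40 30 13 8 0 0]
t=13: x=[40.9100 39.1900 29.3700 14.0800 7.7300 0.7200 0.0000] k=[38 37 27 14 8 0 0]

0.1429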